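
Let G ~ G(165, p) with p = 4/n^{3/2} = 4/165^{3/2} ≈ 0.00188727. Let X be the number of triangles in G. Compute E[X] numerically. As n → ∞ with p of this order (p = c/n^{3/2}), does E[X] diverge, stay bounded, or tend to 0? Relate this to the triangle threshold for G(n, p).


Number of potential triangles: C(165, 3) = 735130.
Each occurs with probability p³ ≈ (0.00188727)³ ≈ 6.72205753e-09.
By linearity: E[X] = C(165, 3)·p³ ≈ 735130 · 6.72205753e-09 ≈ 0.004942.
Since α = 3/2 > 1, p = c/n^{3/2} = o(1/n) is below the triangle threshold p ~ 1/n. Asymptotically E[X] ~ (c³/6)·n^{3(1−α)} = (4³/6)·n^{-1.5} → 0, so by Markov's inequality G has no triangles w.h.p.

E[X] ≈ 0.004942; in regime p = Θ(1/n^{3/2}) E[X] tends to 0 (below the triangle threshold p ~ 1/n).


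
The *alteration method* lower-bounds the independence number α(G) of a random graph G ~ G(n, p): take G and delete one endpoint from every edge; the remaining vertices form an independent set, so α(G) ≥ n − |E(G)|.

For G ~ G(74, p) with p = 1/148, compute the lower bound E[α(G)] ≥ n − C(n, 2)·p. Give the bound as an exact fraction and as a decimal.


E[|E(G)|] = C(74, 2)·p = 2701 · (1/148) = 73/4.
E[α(G)] ≥ n − E[|E(G)|] = 74 − 73/4 = 223/4.
Numerically: ≈ 55.7500.
(This is only a lower bound; the true E[α(G)] may be larger.)

E[α(G)] ≥ 223/4 ≈ 55.7500.


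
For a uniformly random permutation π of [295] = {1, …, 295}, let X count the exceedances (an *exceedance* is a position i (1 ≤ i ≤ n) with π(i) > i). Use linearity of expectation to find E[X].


Write X = Σ_{i=1}^{295} X_i, where X_i = 1_{π(i) > i}.
For each fixed i, π(i) is uniform over {1, …, 295} (marginal of a uniform permutation), so P[π(i) > i] = (n − i)/n. Summing: Σ_{i=1}^{295} (n − i)/n = (0 + 1 + … + 294)/295 = 295(295 − 1)/(2·295) = (295 − 1)/2.
Hence E[X] = Σ_{i=1}^{295} (295 − i)/295 = 147 ≈ 147.000.

E[X] = 147 = 147.000.


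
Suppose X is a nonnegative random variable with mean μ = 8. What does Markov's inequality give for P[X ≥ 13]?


μ = E[X] = 8, a = 13.
Markov: P[X ≥ 13] ≤ μ/a = (8)/13 = 8/13.
Numerically: ≈ 0.615385.
(Since a = 13 > μ = 8.000000, the bound 8/13 is < 1 and informative.)

P[X ≥ 13] ≤ 8/13 ≈ 0.615385.


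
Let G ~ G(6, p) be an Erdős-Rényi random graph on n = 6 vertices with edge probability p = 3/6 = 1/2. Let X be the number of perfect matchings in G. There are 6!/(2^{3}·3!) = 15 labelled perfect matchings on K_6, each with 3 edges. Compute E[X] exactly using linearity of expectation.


K_6 has 6!/(2^{3}·3!) = 15 labelled perfect matchings.
For each such perfect matching H, let X_H = 1 if all 3 edges of H are present in G. Then P[X_H = 1] = p^{3} = (1/2)^{3} = 1/8.
By linearity: E[X] = Σ_H E[X_H] = 15 · p^{3} = 15 · 1/8 = 15/8.
Numerically: E[X] ≈ 1.88.

E[X] = 15 · (1/2)^{3} = 15/8 ≈ 1.88.


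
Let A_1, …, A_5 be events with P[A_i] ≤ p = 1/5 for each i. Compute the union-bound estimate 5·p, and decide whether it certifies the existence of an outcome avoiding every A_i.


Union bound: P[∪_{i=1}^{5} A_i] ≤ Σ_i P[A_i] ≤ 5·p = 5·(1/5) = 1.
Numerically: 1 ≈ 1.00000.
Is 1 < 1? NO.
Since the bound 1 is ≥ 1, the union bound is uninformative here; it does NOT by itself certify existence.

5·p = 1 ≈ 1.00000; existence NOT certified by the union bound.


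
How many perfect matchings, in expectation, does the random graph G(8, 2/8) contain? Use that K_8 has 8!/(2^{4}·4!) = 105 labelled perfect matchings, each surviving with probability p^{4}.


K_8 has 8!/(2^{4}·4!) = 105 labelled perfect matchings.
For each such perfect matching H, let X_H = 1 if all 4 edges of H are present in G. Then P[X_H = 1] = p^{4} = (1/4)^{4} = 1/256.
Summing the indicators: E[X] = Σ_H E[X_H] = 105 · p^{4} = 105 · 1/256 = 105/256.
Numerically: E[X] ≈ 0.41.

E[X] = 105 · (1/4)^{4} = 105/256 ≈ 0.41.


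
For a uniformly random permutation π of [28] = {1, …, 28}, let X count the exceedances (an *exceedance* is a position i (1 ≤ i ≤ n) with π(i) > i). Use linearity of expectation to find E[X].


Write X = Σ_{i=1}^{28} X_i, where X_i = 1_{π(i) > i}.
For each fixed i, π(i) is uniform over {1, …, 28} (marginal of a uniform permutation), so P[π(i) > i] = (n − i)/n. Summing: Σ_{i=1}^{28} (n − i)/n = (0 + 1 + … + 27)/28 = 28(28 − 1)/(2·28) = (28 − 1)/2.
Hence E[X] = Σ_{i=1}^{28} (28 − i)/28 = 27/2 ≈ 13.500.

E[X] = 27/2 = 13.500.


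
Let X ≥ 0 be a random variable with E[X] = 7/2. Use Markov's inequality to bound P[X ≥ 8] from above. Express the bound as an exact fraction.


μ = E[X] = 7/2, a = 8.
Markov: P[X ≥ 8] ≤ μ/a = (7/2)/8 = 7/16.
Numerically: ≈ 0.43750.
(Since a = 8 > μ = 3.50000, the bound 7/16 is < 1 and informative.)

P[X ≥ 8] ≤ 7/16 ≈ 0.43750.


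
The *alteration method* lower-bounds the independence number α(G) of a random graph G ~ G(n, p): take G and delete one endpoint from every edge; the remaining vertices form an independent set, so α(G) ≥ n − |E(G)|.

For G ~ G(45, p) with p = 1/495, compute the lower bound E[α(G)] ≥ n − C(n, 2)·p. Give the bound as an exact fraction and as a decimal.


E[|E(G)|] = C(45, 2)·p = 990 · (1/495) = 2.
E[α(G)] ≥ n − E[|E(G)|] = 45 − 2 = 43.
Numerically: ≈ 43.00000.
(This is only a lower bound; the true E[α(G)] may be larger.)

E[α(G)] ≥ 43 ≈ 43.00000.


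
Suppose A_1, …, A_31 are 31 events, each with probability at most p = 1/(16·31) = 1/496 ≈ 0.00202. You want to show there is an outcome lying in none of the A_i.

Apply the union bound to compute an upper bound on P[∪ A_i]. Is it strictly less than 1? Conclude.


Union bound: P[∪_{i=1}^{31} A_i] ≤ Σ_i P[A_i] ≤ 31·p = 31·(1/496) = 1/16.
Numerically: 1/16 ≈ 0.06250.
Is 1/16 < 1? YES.
Since P[∪ A_i] ≤ 1/16 < 1, the complement has P[∩ A_i^c] ≥ 1 − 1/16 = 15/16 > 0, so some outcome avoids every A_i.

31·p = 1/16 ≈ 0.06250; existence CERTIFIED by the union bound.


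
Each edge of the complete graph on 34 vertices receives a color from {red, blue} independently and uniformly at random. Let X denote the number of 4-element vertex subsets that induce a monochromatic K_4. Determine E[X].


Let X = Σ_S X_S over the C(34, 4) = 46376 subsets S of size 4, where X_S = 1 if the K_4 on S is monochromatic.
For a fixed S, the K_4 on S has C(4, 2) = 6 edges. P[all 6 edges red] = (1/2)^6, and likewise for blue, so P[monochromatic] = 2·(1/2)^6 = 2^{1 − 6} = 1/32.
By linearity of expectation: E[X] = C(34, 4) · 2^{1 − 6} = 46376 · 1/32 = 5797/4.
Numerically: E[X] ≈ 1449.25000.

E[X] = C(34,4)·2^(1−C(4,2)) = 5797/4 ≈ 1449.25000.


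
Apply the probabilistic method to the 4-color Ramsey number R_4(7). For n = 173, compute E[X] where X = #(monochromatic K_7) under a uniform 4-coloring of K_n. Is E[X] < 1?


E[X] = C(173, 7) · 4^{1 − 21} = 813769676772 · 4^{−20} = 813769676772/1099511627776.
As a reduced fraction: E[X] = 203442419193/274877906944 ≈ 0.740119.
Is E[X] < 1? YES.
Since E[X] < 1, there exists a 4-coloring of K_{173} with no monochromatic K_7; hence R_4(7) > 173.

E[X] = 203442419193/274877906944 ≈ 0.740119; E[X] < 1, so R_4(7) > 173.


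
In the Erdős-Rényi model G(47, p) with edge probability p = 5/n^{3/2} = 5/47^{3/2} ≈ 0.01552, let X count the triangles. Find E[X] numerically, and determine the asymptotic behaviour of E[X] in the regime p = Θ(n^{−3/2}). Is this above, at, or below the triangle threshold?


Number of potential triangles: C(47, 3) = 16215.
Each occurs with probability p³ ≈ (0.01552)³ ≈ 3.736540e-06.
By linearity: E[X] = C(47, 3)·p³ ≈ 16215 · 3.736540e-06 ≈ 0.0606.
Since α = 3/2 > 1, p = c/n^{3/2} = o(1/n) is below the triangle threshold p ~ 1/n. Asymptotically E[X] ~ (c³/6)·n^{3(1−α)} = (5³/6)·n^{-1.5} → 0, so by Markov's inequality G has no triangles w.h.p.

E[X] ≈ 0.0606; in regime p = Θ(1/n^{3/2}) E[X] tends to 0 (below the triangle threshold p ~ 1/n).


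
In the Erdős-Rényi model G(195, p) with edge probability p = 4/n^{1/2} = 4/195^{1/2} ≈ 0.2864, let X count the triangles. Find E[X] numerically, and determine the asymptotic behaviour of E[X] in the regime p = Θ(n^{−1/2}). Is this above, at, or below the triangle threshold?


Number of potential triangles: C(195, 3) = 1216865.
Each occurs with probability p³ ≈ (0.2864)³ ≈ 2.350326e-02.
By linearity: E[X] = C(195, 3)·p³ ≈ 1216865 · 2.350326e-02 ≈ 28600.2913.
Since α = 1/2 < 1, p = c/n^{1/2} ≫ 1/n is above the triangle threshold p ~ 1/n. Asymptotically E[X] ~ (c³/6)·n^{3(1−α)} = (4³/6)·n^{1.5} → ∞; triangles are abundant w.h.p.

E[X] ≈ 28600.2913; in regime p = Θ(1/n^{1/2}) E[X] diverges (above the triangle threshold p ~ 1/n).


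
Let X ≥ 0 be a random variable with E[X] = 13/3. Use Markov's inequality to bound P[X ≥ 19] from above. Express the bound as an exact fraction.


μ = E[X] = 13/3, a = 19.
Markov: P[X ≥ 19] ≤ μ/a = (13/3)/19 = 13/57.
Numerically: ≈ 0.228.
(Since a = 19 > μ = 4.333, the bound 13/57 is < 1 and informative.)

P[X ≥ 19] ≤ 13/57 ≈ 0.228.


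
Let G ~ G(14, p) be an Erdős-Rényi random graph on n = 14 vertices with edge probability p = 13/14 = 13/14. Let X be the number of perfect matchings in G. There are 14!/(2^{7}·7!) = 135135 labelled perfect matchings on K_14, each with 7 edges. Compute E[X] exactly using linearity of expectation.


K_14 has 14!/(2^{7}·7!) = 135135 labelled perfect matchings.
For each such perfect matching H, let X_H = 1 if all 7 edges of H are present in G. Then P[X_H = 1] = p^{7} = (13/14)^{7} = 62748517/105413504.
By linearity: E[X] = Σ_H E[X_H] = 135135 · p^{7} = 135135 · 62748517/105413504 = 1211360120685/15059072.
Numerically: E[X] ≈ 80440.6.

E[X] = 135135 · (13/14)^{7} = 1211360120685/15059072 ≈ 80440.6.


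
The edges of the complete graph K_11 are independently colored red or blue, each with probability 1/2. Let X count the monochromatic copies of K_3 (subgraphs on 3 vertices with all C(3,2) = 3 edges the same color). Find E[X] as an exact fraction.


Let X = Σ_S X_S over the C(11, 3) = 165 subsets S of size 3, where X_S = 1 if the K_3 on S is monochromatic.
For a fixed S, the K_3 on S has C(3, 2) = 3 edges. P[all 3 edges red] = (1/2)^3, and likewise for blue, so P[monochromatic] = 2·(1/2)^3 = 2^{1 − 3} = 1/4.
By linearity: E[X] = C(11, 3) · 2^{1 − 3} = 165 · 1/4 = 165/4.
Numerically: E[X] ≈ 41.250.

E[X] = C(11,3)·2^(1−C(3,2)) = 165/4 ≈ 41.250.


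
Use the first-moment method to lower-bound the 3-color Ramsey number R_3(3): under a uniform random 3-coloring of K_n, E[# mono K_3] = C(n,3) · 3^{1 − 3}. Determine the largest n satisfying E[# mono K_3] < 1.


We need C(n, 3) · 3^{1 − 3} < 1, i.e. C(n, 3) < 3^{3 − 1} = 9.
Check values of n near the boundary:
  n = 3: C(3, 3) = 1; 1 < 9? YES
  n = 4: C(4, 3) = 4; 4 < 9? YES
  n = 5: C(5, 3) = 10; 10 < 9? NO
The largest n with C(n, 3) < 9 is n = 4 (where E[X] = 4/9 ≈ 0.44444). Hence R_3(3) > 4, i.e. R_3(3) ≥ 5.

Largest n = 4; hence R_3(3) > 4.


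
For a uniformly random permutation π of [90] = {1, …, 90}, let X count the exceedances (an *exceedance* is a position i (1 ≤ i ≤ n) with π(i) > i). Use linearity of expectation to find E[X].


Write X = Σ_{i=1}^{90} X_i, where X_i = 1_{π(i) > i}.
For each fixed i, π(i) is uniform over {1, …, 90} (marginal of a uniform permutation), so P[π(i) > i] = (n − i)/n. Summing: Σ_{i=1}^{90} (n − i)/n = (0 + 1 + … + 89)/90 = 90(90 − 1)/(2·90) = (90 − 1)/2.
Hence E[X] = Σ_{i=1}^{90} (90 − i)/90 = 89/2 ≈ 44.500.

E[X] = 89/2 = 44.500.


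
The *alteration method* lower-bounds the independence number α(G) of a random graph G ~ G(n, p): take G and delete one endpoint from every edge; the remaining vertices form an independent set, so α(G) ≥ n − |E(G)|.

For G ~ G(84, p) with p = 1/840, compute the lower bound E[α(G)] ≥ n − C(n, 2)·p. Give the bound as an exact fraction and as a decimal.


E[|E(G)|] = C(84, 2)·p = 3486 · (1/840) = 83/20.
E[α(G)] ≥ n − E[|E(G)|] = 84 − 83/20 = 1597/20.
Numerically: ≈ 79.850000.
(This is only a lower bound; the true E[α(G)] may be larger.)

E[α(G)] ≥ 1597/20 ≈ 79.850000.


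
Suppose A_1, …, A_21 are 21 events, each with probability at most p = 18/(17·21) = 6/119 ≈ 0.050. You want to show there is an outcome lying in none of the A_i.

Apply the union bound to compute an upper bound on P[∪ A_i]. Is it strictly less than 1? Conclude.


Union bound: P[∪_{i=1}^{21} A_i] ≤ Σ_i P[A_i] ≤ 21·p = 21·(6/119) = 18/17.
Numerically: 18/17 ≈ 1.059.
Is 18/17 < 1? NO.
Since the bound 18/17 is ≥ 1, the union bound is uninformative here; it does NOT by itself certify existence.

21·p = 18/17 ≈ 1.059; existence NOT certified by the union bound.


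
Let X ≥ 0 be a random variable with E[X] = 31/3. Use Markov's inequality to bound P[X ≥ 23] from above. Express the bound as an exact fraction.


μ = E[X] = 31/3, a = 23.
Markov: P[X ≥ 23] ≤ μ/a = (31/3)/23 = 31/69.
Numerically: ≈ 0.44928.
(Since a = 23 > μ = 10.33333, the bound 31/69 is < 1 and informative.)

P[X ≥ 23] ≤ 31/69 ≈ 0.44928.


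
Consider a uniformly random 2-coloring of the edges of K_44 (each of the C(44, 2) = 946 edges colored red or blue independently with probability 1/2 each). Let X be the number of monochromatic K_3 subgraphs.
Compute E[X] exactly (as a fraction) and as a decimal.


Let X = Σ_S X_S over the C(44, 3) = 13244 subsets S of size 3, where X_S = 1 if the K_3 on S is monochromatic.
For a fixed S, the K_3 on S has C(3, 2) = 3 edges. P[all 3 edges red] = (1/2)^3, and likewise for blue, so P[monochromatic] = 2·(1/2)^3 = 2^{1 − 3} = 1/4.
By linearity: E[X] = C(44, 3) · 2^{1 − 3} = 13244 · 1/4 = 3311.
Numerically: E[X] ≈ 3311.000.

E[X] = C(44,3)·2^(1−C(3,2)) = 3311 ≈ 3311.000.


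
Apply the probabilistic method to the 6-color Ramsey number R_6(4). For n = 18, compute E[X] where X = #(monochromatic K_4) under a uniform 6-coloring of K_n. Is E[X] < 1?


E[X] = C(18, 4) · 6^{1 − 6} = 3060 · 6^{−5} = 3060/7776.
As a reduced fraction: E[X] = 85/216 ≈ 0.3935185.
Is E[X] < 1? YES.
Since E[X] < 1, there exists a 6-coloring of K_{18} with no monochromatic K_4; hence R_6(4) > 18.

E[X] = 85/216 ≈ 0.3935185; E[X] < 1, so R_6(4) > 18.


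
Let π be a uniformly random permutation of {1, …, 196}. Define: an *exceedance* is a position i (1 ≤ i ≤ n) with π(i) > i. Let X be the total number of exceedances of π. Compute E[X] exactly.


Write X = Σ_{i=1}^{196} X_i, where X_i = 1_{π(i) > i}.
For each fixed i, π(i) is uniform over {1, …, 196} (marginal of a uniform permutation), so P[π(i) > i] = (n − i)/n. Summing: Σ_{i=1}^{196} (n − i)/n = (0 + 1 + … + 195)/196 = 196(196 − 1)/(2·196) = (196 − 1)/2.
Hence E[X] = Σ_{i=1}^{196} (196 − i)/196 = 195/2 ≈ 97.500.

E[X] = 195/2 = 97.500.


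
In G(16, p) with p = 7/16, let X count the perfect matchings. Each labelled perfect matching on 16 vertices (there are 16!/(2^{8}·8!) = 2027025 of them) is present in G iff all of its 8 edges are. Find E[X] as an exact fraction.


K_16 has 16!/(2^{8}·8!) = 2027025 labelled perfect matchings.
For each such perfect matching H, let X_H = 1 if all 8 edges of H are present in G. Then P[X_H = 1] = p^{8} = (7/16)^{8} = 5764801/4294967296.
Summing the indicators: E[X] = Σ_H E[X_H] = 2027025 · p^{8} = 2027025 · 5764801/4294967296 = 11685395747025/4294967296.
Numerically: E[X] ≈ 2721.

E[X] = 2027025 · (7/16)^{8} = 11685395747025/4294967296 ≈ 2721.


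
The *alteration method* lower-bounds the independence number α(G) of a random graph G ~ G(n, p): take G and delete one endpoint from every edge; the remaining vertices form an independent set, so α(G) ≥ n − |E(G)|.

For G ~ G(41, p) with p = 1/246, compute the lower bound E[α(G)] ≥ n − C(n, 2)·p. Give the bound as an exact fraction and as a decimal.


E[|E(G)|] = C(41, 2)·p = 820 · (1/246) = 10/3.
E[α(G)] ≥ n − E[|E(G)|] = 41 − 10/3 = 113/3.
Numerically: ≈ 37.66667.
(This is only a lower bound; the true E[α(G)] may be larger.)

E[α(G)] ≥ 113/3 ≈ 37.66667.


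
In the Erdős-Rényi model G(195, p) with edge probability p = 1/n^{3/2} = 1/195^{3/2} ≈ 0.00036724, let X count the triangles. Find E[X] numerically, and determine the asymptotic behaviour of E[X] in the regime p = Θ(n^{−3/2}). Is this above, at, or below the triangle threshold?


Number of potential triangles: C(195, 3) = 1216865.
Each occurs with probability p³ ≈ (0.00036724)³ ≈ 4.9527254e-11.
By linearity: E[X] = C(195, 3)·p³ ≈ 1216865 · 4.9527254e-11 ≈ 0.00006.
Since α = 3/2 > 1, p = c/n^{3/2} = o(1/n) is below the triangle threshold p ~ 1/n. Asymptotically E[X] ~ (c³/6)·n^{3(1−α)} = (1³/6)·n^{-1.5} → 0, so by Markov's inequality G has no triangles w.h.p.

E[X] ≈ 0.00006; in regime p = Θ(1/n^{3/2}) E[X] tends to 0 (below the triangle threshold p ~ 1/n).


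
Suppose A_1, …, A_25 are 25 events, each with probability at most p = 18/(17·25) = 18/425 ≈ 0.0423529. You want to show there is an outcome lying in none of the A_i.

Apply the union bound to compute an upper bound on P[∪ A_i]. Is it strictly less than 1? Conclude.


Union bound: P[∪_{i=1}^{25} A_i] ≤ Σ_i P[A_i] ≤ 25·p = 25·(18/425) = 18/17.
Numerically: 18/17 ≈ 1.0588235.
Is 18/17 < 1? NO.
Since the bound 18/17 is ≥ 1, the union bound is uninformative here; it does NOT by itself certify existence.

25·p = 18/17 ≈ 1.0588235; existence NOT certified by the union bound.


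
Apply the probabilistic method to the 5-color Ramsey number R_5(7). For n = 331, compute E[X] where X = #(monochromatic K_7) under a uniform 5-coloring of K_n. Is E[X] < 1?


E[X] = C(331, 7) · 5^{1 − 21} = 81027017349850 · 5^{−20} = 81027017349850/95367431640625.
As a reduced fraction: E[X] = 3241080693994/3814697265625 ≈ 0.8496.
Is E[X] < 1? YES.
Since E[X] < 1, there exists a 5-coloring of K_{331} with no monochromatic K_7; hence R_5(7) > 331.

E[X] = 3241080693994/3814697265625 ≈ 0.8496; E[X] < 1, so R_5(7) > 331.


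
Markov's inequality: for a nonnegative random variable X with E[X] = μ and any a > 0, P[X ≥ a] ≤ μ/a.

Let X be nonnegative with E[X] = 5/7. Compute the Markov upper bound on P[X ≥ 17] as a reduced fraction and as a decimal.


μ = E[X] = 5/7, a = 17.
Markov: P[X ≥ 17] ≤ μ/a = (5/7)/17 = 5/119.
Numerically: ≈ 0.042017.
(Since a = 17 > μ = 0.714286, the bound 5/119 is < 1 and informative.)

P[X ≥ 17] ≤ 5/119 ≈ 0.042017.


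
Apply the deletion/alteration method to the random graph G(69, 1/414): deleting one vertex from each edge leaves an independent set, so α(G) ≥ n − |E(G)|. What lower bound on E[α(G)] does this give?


E[|E(G)|] = C(69, 2)·p = 2346 · (1/414) = 17/3.
E[α(G)] ≥ n − E[|E(G)|] = 69 − 17/3 = 190/3.
Numerically: ≈ 63.3333.
(This is only a lower bound; the true E[α(G)] may be larger.)

E[α(G)] ≥ 190/3 ≈ 63.3333.


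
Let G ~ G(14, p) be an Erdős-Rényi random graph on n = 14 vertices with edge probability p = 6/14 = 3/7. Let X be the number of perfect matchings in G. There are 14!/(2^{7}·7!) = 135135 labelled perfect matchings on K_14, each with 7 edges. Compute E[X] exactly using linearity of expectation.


K_14 has 14!/(2^{7}·7!) = 135135 labelled perfect matchings.
For each such perfect matching H, let X_H = 1 if all 7 edges of H are present in G. Then P[X_H = 1] = p^{7} = (3/7)^{7} = 2187/823543.
Summing the indicators: E[X] = Σ_H E[X_H] = 135135 · p^{7} = 135135 · 2187/823543 = 42220035/117649.
Numerically: E[X] ≈ 358.9.

E[X] = 135135 · (3/7)^{7} = 42220035/117649 ≈ 358.9.


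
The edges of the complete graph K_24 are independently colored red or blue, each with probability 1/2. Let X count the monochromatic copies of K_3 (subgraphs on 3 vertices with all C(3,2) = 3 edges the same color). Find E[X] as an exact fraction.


Let X = Σ_S X_S over the C(24, 3) = 2024 subsets S of size 3, where X_S = 1 if the K_3 on S is monochromatic.
For a fixed S, the K_3 on S has C(3, 2) = 3 edges. P[all 3 edges red] = (1/2)^3, and likewise for blue, so P[monochromatic] = 2·(1/2)^3 = 2^{1 − 3} = 1/4.
By linearity of expectation: E[X] = C(24, 3) · 2^{1 − 3} = 2024 · 1/4 = 506.
Numerically: E[X] ≈ 506.0000.

E[X] = C(24,3)·2^(1−C(3,2)) = 506 ≈ 506.0000.


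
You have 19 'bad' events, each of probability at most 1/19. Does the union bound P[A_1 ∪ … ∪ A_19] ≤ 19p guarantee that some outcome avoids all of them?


Union bound: P[∪_{i=1}^{19} A_i] ≤ Σ_i P[A_i] ≤ 19·p = 19·(1/19) = 1.
Numerically: 1 ≈ 1.0000000.
Is 1 < 1? NO.
Since the bound 1 is ≥ 1, the union bound is uninformative here; it does NOT by itself certify existence.

19·p = 1 ≈ 1.0000000; existence NOT certified by the union bound.


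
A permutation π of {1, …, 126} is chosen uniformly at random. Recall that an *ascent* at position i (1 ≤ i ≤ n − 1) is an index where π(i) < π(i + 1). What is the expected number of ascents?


Write X = Σ X_I over i = 1, …, 125, with X_I the indicator of one ascent.
There are 125 indicators.
For each fixed i, the pair (π(i), π(i+1)) is a uniformly random ordered pair of distinct values from {1, …, 126}; by symmetry P[π(i) < π(i+1)] = 1/2.
By linearity: E[X] = 125 · (1/2) = (126 − 1) · (1/2) = 125/2 ≈ 62.500000.

E[X] = 125/2 = 62.500000.


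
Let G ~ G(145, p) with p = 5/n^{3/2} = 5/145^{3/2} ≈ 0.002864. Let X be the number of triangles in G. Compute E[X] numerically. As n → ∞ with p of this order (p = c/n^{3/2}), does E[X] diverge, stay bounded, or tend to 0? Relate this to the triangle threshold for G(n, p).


Number of potential triangles: C(145, 3) = 497640.
Each occurs with probability p³ ≈ (0.002864)³ ≈ 2.348302e-08.
By linearity: E[X] = C(145, 3)·p³ ≈ 497640 · 2.348302e-08 ≈ 0.0117.
Since α = 3/2 > 1, p = c/n^{3/2} = o(1/n) is below the triangle threshold p ~ 1/n. Asymptotically E[X] ~ (c³/6)·n^{3(1−α)} = (5³/6)·n^{-1.5} → 0, so by Markov's inequality G has no triangles w.h.p.

E[X] ≈ 0.0117; in regime p = Θ(1/n^{3/2}) E[X] tends to 0 (below the triangle threshold p ~ 1/n).


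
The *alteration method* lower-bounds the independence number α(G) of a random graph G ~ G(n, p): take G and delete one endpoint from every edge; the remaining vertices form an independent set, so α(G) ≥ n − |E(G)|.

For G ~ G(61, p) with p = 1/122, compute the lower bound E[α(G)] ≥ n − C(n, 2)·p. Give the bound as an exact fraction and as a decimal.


E[|E(G)|] = C(61, 2)·p = 1830 · (1/122) = 15.
E[α(G)] ≥ n − E[|E(G)|] = 61 − 15 = 46.
Numerically: ≈ 46.00000.
(This is only a lower bound; the true E[α(G)] may be larger.)

E[α(G)] ≥ 46 ≈ 46.00000.


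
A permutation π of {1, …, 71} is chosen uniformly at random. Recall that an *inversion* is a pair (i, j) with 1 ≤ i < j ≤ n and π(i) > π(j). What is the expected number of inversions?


Write X = Σ X_I over the C(71, 2) = 2485 pairs i < j, with X_I the indicator of one inversion.
There are 2485 indicators.
For each fixed pair i < j, the values π(i) and π(j) are two distinct elements of {1, …, 71} in uniformly random order; by symmetry P[π(i) > π(j)] = 1/2.
By linearity: E[X] = 2485 · (1/2) = C(71, 2) · (1/2) = 2485/2 = 2485/2 ≈ 1242.500000.

E[X] = 2485/2 = 1242.500000.


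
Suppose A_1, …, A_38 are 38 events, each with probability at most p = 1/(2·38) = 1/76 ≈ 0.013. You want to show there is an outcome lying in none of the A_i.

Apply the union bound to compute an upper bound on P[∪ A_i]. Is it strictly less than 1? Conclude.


Union bound: P[∪_{i=1}^{38} A_i] ≤ Σ_i P[A_i] ≤ 38·p = 38·(1/76) = 1/2.
Numerically: 1/2 ≈ 0.500.
Is 1/2 < 1? YES.
Since P[∪ A_i] ≤ 1/2 < 1, the complement has P[∩ A_i^c] ≥ 1 − 1/2 = 1/2 > 0, so some outcome avoids every A_i.

38·p = 1/2 ≈ 0.500; existence CERTIFIED by the union bound.


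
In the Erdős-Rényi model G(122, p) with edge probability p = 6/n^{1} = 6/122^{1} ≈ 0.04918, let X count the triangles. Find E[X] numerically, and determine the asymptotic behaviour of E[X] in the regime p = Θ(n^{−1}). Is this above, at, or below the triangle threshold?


Number of potential triangles: C(122, 3) = 295240.
Each occurs with probability p³ ≈ (0.04918)³ ≈ 1.189527e-04.
By linearity: E[X] = C(122, 3)·p³ ≈ 295240 · 1.189527e-04 ≈ 35.1196.
Here α = 1, so p = 6/n is exactly at the triangle threshold p ~ 1/n. Asymptotically E[X] → c³/6 = 6³/6 = 36 ≈ 36.0000, a bounded constant. In this regime the triangle count is asymptotically Poisson(c³/6).

E[X] ≈ 35.1196; in regime p = Θ(1/n^{1}) E[X] stays bounded (at the triangle threshold p ~ 1/n).


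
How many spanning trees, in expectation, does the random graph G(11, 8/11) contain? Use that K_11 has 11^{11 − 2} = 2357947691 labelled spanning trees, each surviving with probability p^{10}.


K_11 has 11^{11 − 2} = 2357947691 labelled spanning trees.
For each such spanning tree H, let X_H = 1 if all 10 edges of H are present in G. Then P[X_H = 1] = p^{10} = (8/11)^{10} = 1073741824/25937424601.
Summing the indicators: E[X] = Σ_H E[X_H] = 2357947691 · p^{10} = 2357947691 · 1073741824/25937424601 = 1073741824/11.
Numerically: E[X] ≈ 9.76e+07.

E[X] = 2357947691 · (8/11)^{10} = 1073741824/11 ≈ 9.76e+07.


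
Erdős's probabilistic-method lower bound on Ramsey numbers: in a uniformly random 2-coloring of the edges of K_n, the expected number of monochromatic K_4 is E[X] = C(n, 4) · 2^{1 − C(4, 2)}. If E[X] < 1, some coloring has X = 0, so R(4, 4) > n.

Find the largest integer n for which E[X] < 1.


We need C(n, 4) · 2^{1 − 6} < 1, i.e. C(n, 4) < 2^{6 − 1} = 32.
Check values of n near the boundary:
  n = 5: C(5, 4) = 5; 5 < 32? YES
  n = 6: C(6, 4) = 15; 15 < 32? YES
  n = 7: C(7, 4) = 35; 35 < 32? NO
The largest n with C(n, 4) < 32 is n = 6 (where E[X] = 15/32 ≈ 0.468750). Hence R(4, 4) > 6, i.e. R(4, 4) ≥ 7.

Largest n = 6; hence R(4, 4) > 6.


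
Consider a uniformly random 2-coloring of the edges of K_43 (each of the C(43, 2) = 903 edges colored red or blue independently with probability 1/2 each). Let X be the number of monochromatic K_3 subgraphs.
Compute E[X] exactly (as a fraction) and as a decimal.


Let X = Σ_S X_S over the C(43, 3) = 12341 subsets S of size 3, where X_S = 1 if the K_3 on S is monochromatic.
For a fixed S, the K_3 on S has C(3, 2) = 3 edges. P[all 3 edges red] = (1/2)^3, and likewise for blue, so P[monochromatic] = 2·(1/2)^3 = 2^{1 − 3} = 1/4.
By linearity of expectation: E[X] = C(43, 3) · 2^{1 − 3} = 12341 · 1/4 = 12341/4.
Numerically: E[X] ≈ 3085.2500.

E[X] = C(43,3)·2^(1−C(3,2)) = 12341/4 ≈ 3085.2500.


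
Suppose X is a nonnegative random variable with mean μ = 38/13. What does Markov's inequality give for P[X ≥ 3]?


μ = E[X] = 38/13, a = 3.
Markov: P[X ≥ 3] ≤ μ/a = (38/13)/3 = 38/39.
Numerically: ≈ 0.9744.
(Since a = 3 > μ = 2.9231, the bound 38/39 is < 1 and informative.)

P[X ≥ 3] ≤ 38/39 ≈ 0.9744.


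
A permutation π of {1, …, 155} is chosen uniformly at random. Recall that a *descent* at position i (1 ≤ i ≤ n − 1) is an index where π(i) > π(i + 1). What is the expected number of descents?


Write X = Σ X_I over i = 1, …, 154, with X_I the indicator of one descent.
There are 154 indicators.
For each fixed i, the pair (π(i), π(i+1)) is a uniformly random ordered pair of distinct values from {1, …, 155}; by symmetry P[π(i) > π(i+1)] = 1/2.
By linearity: E[X] = 154 · (1/2) = (155 − 1) · (1/2) = 77 ≈ 77.0000.

E[X] = 77 = 77.0000.


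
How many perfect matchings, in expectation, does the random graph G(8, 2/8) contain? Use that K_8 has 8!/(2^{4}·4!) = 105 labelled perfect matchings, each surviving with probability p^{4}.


K_8 has 8!/(2^{4}·4!) = 105 labelled perfect matchings.
For each such perfect matching H, let X_H = 1 if all 4 edges of H are present in G. Then P[X_H = 1] = p^{4} = (1/4)^{4} = 1/256.
Summing the indicators: E[X] = Σ_H E[X_H] = 105 · p^{4} = 105 · 1/256 = 105/256.
Numerically: E[X] ≈ 0.4102.

E[X] = 105 · (1/4)^{4} = 105/256 ≈ 0.4102.


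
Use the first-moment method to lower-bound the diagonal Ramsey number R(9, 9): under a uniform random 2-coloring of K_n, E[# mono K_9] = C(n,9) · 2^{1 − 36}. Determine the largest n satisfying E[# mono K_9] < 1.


We need C(n, 9) · 2^{1 − 36} < 1, i.e. C(n, 9) < 2^{36 − 1} = 34359738368.
Check values of n near the boundary:
  n = 64: C(64, 9) = 27540584512; 27540584512 < 34359738368? YES
  n = 65: C(65, 9) = 31966749880; 31966749880 < 34359738368? YES
  n = 66: C(66, 9) = 37014131440; 37014131440 < 34359738368? NO
The largest n with C(n, 9) < 34359738368 is n = 65 (where E[X] = 3995843735/4294967296 ≈ 0.9303549). Hence R(9, 9) > 65, i.e. R(9, 9) ≥ 66.

Largest n = 65; hence R(9, 9) > 65.


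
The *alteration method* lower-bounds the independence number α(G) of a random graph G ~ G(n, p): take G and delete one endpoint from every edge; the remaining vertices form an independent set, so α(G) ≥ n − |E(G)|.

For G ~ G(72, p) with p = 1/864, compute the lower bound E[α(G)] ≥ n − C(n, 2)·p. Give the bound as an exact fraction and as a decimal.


E[|E(G)|] = C(72, 2)·p = 2556 · (1/864) = 71/24.
E[α(G)] ≥ n − E[|E(G)|] = 72 − 71/24 = 1657/24.
Numerically: ≈ 69.042.
(This is only a lower bound; the true E[α(G)] may be larger.)

E[α(G)] ≥ 1657/24 ≈ 69.042.


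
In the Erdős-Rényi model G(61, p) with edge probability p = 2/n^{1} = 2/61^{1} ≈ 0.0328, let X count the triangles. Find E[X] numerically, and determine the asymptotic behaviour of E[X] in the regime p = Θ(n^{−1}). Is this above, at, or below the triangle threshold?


Number of potential triangles: C(61, 3) = 35990.
Each occurs with probability p³ ≈ (0.0328)³ ≈ 3.52452e-05.
By linearity: E[X] = C(61, 3)·p³ ≈ 35990 · 3.52452e-05 ≈ 1.268.
Here α = 1, so p = 2/n is exactly at the triangle threshold p ~ 1/n. Asymptotically E[X] → c³/6 = 2³/6 = 4/3 ≈ 1.333, a bounded constant. In this regime the triangle count is asymptotically Poisson(c³/6).

E[X] ≈ 1.268; in regime p = Θ(1/n^{1}) E[X] stays bounded (at the triangle threshold p ~ 1/n).


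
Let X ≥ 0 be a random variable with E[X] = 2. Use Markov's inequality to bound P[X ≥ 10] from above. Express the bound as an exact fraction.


μ = E[X] = 2, a = 10.
Markov: P[X ≥ 10] ≤ μ/a = (2)/10 = 1/5.
Numerically: ≈ 0.200.
(Since a = 10 > μ = 2.000, the bound 1/5 is < 1 and informative.)

P[X ≥ 10] ≤ 1/5 ≈ 0.200.


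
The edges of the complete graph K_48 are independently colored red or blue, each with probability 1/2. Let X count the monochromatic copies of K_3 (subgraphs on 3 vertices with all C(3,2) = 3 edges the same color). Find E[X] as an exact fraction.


Let X = Σ_S X_S over the C(48, 3) = 17296 subsets S of size 3, where X_S = 1 if the K_3 on S is monochromatic.
For a fixed S, the K_3 on S has C(3, 2) = 3 edges. P[all 3 edges red] = (1/2)^3, and likewise for blue, so P[monochromatic] = 2·(1/2)^3 = 2^{1 − 3} = 1/4.
By linearity: E[X] = C(48, 3) · 2^{1 − 3} = 17296 · 1/4 = 4324.
Numerically: E[X] ≈ 4324.000000.

E[X] = C(48,3)·2^(1−C(3,2)) = 4324 ≈ 4324.000000.


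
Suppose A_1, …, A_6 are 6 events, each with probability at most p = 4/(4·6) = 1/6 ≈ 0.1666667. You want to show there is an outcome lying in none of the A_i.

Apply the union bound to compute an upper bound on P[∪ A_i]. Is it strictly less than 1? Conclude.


Union bound: P[∪_{i=1}^{6} A_i] ≤ Σ_i P[A_i] ≤ 6·p = 6·(1/6) = 1.
Numerically: 1 ≈ 1.0000000.
Is 1 < 1? NO.
Since the bound 1 is ≥ 1, the union bound is uninformative here; it does NOT by itself certify existence.

6·p = 1 ≈ 1.0000000; existence NOT certified by the union bound.


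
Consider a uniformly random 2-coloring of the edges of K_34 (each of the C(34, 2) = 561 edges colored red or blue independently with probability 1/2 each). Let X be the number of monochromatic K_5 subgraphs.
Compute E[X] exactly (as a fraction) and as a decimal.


Let X = Σ_S X_S over the C(34, 5) = 278256 subsets S of size 5, where X_S = 1 if the K_5 on S is monochromatic.
For a fixed S, the K_5 on S has C(5, 2) = 10 edges. P[all 10 edges red] = (1/2)^10, and likewise for blue, so P[monochromatic] = 2·(1/2)^10 = 2^{1 − 10} = 1/512.
By linearity: E[X] = C(34, 5) · 2^{1 − 10} = 278256 · 1/512 = 17391/32.
Numerically: E[X] ≈ 543.46875.

E[X] = C(34,5)·2^(1−C(5,2)) = 17391/32 ≈ 543.46875.


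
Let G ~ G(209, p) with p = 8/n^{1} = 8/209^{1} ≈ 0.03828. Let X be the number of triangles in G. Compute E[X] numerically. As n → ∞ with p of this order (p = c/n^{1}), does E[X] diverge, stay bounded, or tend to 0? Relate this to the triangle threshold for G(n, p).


Number of potential triangles: C(209, 3) = 1499784.
Each occurs with probability p³ ≈ (0.03828)³ ≈ 5.608298e-05.
By linearity: E[X] = C(209, 3)·p³ ≈ 1499784 · 5.608298e-05 ≈ 84.1124.
Here α = 1, so p = 8/n is exactly at the triangle threshold p ~ 1/n. Asymptotically E[X] → c³/6 = 8³/6 = 256/3 ≈ 85.3333, a bounded constant. In this regime the triangle count is asymptotically Poisson(c³/6).

E[X] ≈ 84.1124; in regime p = Θ(1/n^{1}) E[X] stays bounded (at the triangle threshold p ~ 1/n).


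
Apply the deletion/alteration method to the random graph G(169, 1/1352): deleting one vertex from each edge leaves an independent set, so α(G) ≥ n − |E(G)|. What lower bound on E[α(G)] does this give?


E[|E(G)|] = C(169, 2)·p = 14196 · (1/1352) = 21/2.
E[α(G)] ≥ n − E[|E(G)|] = 169 − 21/2 = 317/2.
Numerically: ≈ 158.500000.
(This is only a lower bound; the true E[α(G)] may be larger.)

E[α(G)] ≥ 317/2 ≈ 158.500000.


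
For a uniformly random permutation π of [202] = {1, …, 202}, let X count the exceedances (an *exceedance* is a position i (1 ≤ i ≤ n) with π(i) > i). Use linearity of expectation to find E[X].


Write X = Σ_{i=1}^{202} X_i, where X_i = 1_{π(i) > i}.
For each fixed i, π(i) is uniform over {1, …, 202} (marginal of a uniform permutation), so P[π(i) > i] = (n − i)/n. Summing: Σ_{i=1}^{202} (n − i)/n = (0 + 1 + … + 201)/202 = 202(202 − 1)/(2·202) = (202 − 1)/2.
Hence E[X] = Σ_{i=1}^{202} (202 − i)/202 = 201/2 ≈ 100.500000.

E[X] = 201/2 = 100.500000.


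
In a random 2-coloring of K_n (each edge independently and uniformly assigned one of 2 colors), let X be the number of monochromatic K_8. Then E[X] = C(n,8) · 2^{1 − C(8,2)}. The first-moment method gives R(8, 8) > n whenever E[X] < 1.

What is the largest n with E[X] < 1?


We need C(n, 8) · 2^{1 − 28} < 1, i.e. C(n, 8) < 2^{28 − 1} = 134217728.
Check values of n near the boundary:
  n = 38: C(38, 8) = 48903492; 48903492 < 134217728? YES
  n = 39: C(39, 8) = 61523748; 61523748 < 134217728? YES
  n = 40: C(40, 8) = 76904685; 76904685 < 134217728? YES
  n = 41: C(41, 8) = 95548245; 95548245 < 134217728? YES
  n = 42: C(42, 8) = 118030185; 118030185 < 134217728? YES
  n = 43: C(43, 8) = 145008513; 145008513 < 134217728? NO
  n = 44: C(44, 8) = 177232627; 177232627 < 134217728? NO
  n = 45: C(45, 8) = 215553195; 215553195 < 134217728? NO
The largest n with C(n, 8) < 134217728 is n = 42 (where E[X] = 118030185/134217728 ≈ 0.8794). Hence R(8, 8) > 42, i.e. R(8, 8) ≥ 43.

Largest n = 42; hence R(8, 8) > 42.


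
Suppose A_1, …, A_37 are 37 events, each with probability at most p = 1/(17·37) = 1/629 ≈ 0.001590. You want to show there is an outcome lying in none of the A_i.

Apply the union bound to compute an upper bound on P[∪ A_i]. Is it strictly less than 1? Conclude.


Union bound: P[∪_{i=1}^{37} A_i] ≤ Σ_i P[A_i] ≤ 37·p = 37·(1/629) = 1/17.
Numerically: 1/17 ≈ 0.058824.
Is 1/17 < 1? YES.
Since P[∪ A_i] ≤ 1/17 < 1, the complement has P[∩ A_i^c] ≥ 1 − 1/17 = 16/17 > 0, so some outcome avoids every A_i.

37·p = 1/17 ≈ 0.058824; existence CERTIFIED by the union bound.


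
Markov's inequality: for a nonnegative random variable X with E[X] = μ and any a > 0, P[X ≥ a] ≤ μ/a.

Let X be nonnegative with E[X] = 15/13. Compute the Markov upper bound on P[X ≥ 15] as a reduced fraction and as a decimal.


μ = E[X] = 15/13, a = 15.
Markov: P[X ≥ 15] ≤ μ/a = (15/13)/15 = 1/13.
Numerically: ≈ 0.0769.
(Since a = 15 > μ = 1.1538, the bound 1/13 is < 1 and informative.)

P[X ≥ 15] ≤ 1/13 ≈ 0.0769.


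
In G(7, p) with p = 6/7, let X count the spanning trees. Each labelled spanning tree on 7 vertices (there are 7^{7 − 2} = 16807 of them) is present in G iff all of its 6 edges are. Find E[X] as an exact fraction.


K_7 has 7^{7 − 2} = 16807 labelled spanning trees.
For each such spanning tree H, let X_H = 1 if all 6 edges of H are present in G. Then P[X_H = 1] = p^{6} = (6/7)^{6} = 46656/117649.
By linearity: E[X] = Σ_H E[X_H] = 16807 · p^{6} = 16807 · 46656/117649 = 46656/7.
Numerically: E[X] ≈ 6665.14.

E[X] = 16807 · (6/7)^{6} = 46656/7 ≈ 6665.14.


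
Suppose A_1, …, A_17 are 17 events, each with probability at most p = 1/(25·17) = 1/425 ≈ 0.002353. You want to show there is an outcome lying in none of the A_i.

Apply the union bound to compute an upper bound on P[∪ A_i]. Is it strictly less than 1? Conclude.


Union bound: P[∪_{i=1}^{17} A_i] ≤ Σ_i P[A_i] ≤ 17·p = 17·(1/425) = 1/25.
Numerically: 1/25 ≈ 0.040000.
Is 1/25 < 1? YES.
Since P[∪ A_i] ≤ 1/25 < 1, the complement has P[∩ A_i^c] ≥ 1 − 1/25 = 24/25 > 0, so some outcome avoids every A_i.

17·p = 1/25 ≈ 0.040000; existence CERTIFIED by the union bound.


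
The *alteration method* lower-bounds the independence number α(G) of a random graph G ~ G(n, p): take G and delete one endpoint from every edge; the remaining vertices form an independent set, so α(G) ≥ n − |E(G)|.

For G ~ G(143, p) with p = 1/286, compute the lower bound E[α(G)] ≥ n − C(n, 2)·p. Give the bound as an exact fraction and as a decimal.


E[|E(G)|] = C(143, 2)·p = 10153 · (1/286) = 71/2.
E[α(G)] ≥ n − E[|E(G)|] = 143 − 71/2 = 215/2.
Numerically: ≈ 107.500.
(This is only a lower bound; the true E[α(G)] may be larger.)

E[α(G)] ≥ 215/2 ≈ 107.500.


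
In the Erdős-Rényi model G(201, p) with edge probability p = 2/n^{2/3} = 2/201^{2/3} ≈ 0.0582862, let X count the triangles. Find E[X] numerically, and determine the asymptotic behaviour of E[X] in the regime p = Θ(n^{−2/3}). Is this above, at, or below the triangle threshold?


Number of potential triangles: C(201, 3) = 1333300.
Each occurs with probability p³ ≈ (0.0582862)³ ≈ 1.98014901e-04.
By linearity: E[X] = C(201, 3)·p³ ≈ 1333300 · 1.98014901e-04 ≈ 264.013267.
Since α = 2/3 < 1, p = c/n^{2/3} ≫ 1/n is above the triangle threshold p ~ 1/n. Asymptotically E[X] ~ (c³/6)·n^{3(1−α)} = (2³/6)·n^{1} → ∞; triangles are abundant w.h.p.

E[X] ≈ 264.013267; in regime p = Θ(1/n^{2/3}) E[X] diverges (above the triangle threshold p ~ 1/n).


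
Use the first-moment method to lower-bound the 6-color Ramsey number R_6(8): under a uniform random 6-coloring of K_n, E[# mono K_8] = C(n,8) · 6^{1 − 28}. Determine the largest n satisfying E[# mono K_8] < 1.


We need C(n, 8) · 6^{1 − 28} < 1, i.e. C(n, 8) < 6^{28 − 1} = 1023490369077469249536.
Check values of n near the boundary:
  n = 1589: C(1589, 8) = 990389025825605844438; 990389025825605844438 < 1023490369077469249536? YES
  n = 1590: C(1590, 8) = 995397314198933813310; 995397314198933813310 < 1023490369077469249536? YES
  n = 1591: C(1591, 8) = 1000427749141189953870; 1000427749141189953870 < 1023490369077469249536? YES
  n = 1592: C(1592, 8) = 1005480414540892933435; 1005480414540892933435 < 1023490369077469249536? YES
  n = 1593: C(1593, 8) = 1010555394551193970323; 1010555394551193970323 < 1023490369077469249536? YES
  n = 1594: C(1594, 8) = 1015652773590544255167; 1015652773590544255167 < 1023490369077469249536? YES
  n = 1595: C(1595, 8) = 1020772636343363633895; 1020772636343363633895 < 1023490369077469249536? YES
  n = 1596: C(1596, 8) = 1025915067760710553965; 1025915067760710553965 < 1023490369077469249536? NO
  n = 1597: C(1597, 8) = 1031080153060953275445; 1031080153060953275445 < 1023490369077469249536? NO
  n = 1598: C(1598, 8) = 1036267977730442348529; 1036267977730442348529 < 1023490369077469249536? NO
The largest n with C(n, 8) < 1023490369077469249536 is n = 1595 (where E[X] = 113419181815929292655/113721152119718805504 ≈ 0.997345). Hence R_6(8) > 1595, i.e. R_6(8) ≥ 1596.

Largest n = 1595; hence R_6(8) > 1595.
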